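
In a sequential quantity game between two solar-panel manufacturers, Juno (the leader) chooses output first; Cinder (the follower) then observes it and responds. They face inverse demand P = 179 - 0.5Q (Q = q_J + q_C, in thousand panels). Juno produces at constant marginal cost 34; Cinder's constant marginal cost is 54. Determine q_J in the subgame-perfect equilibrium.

Solve by backward induction. Given q_J, the follower Cinder maximises π_C = (179 - (1/2)q_J - (1/2)q_C)q_C - 54q_C.
Follower FOC: 125 - (1/2)q_J - q_C = 0, so q_C(q_J) = (125 - (1/2)q_J).
The leader anticipates this reaction. Substituting into P = 179 - 0.5Q gives P = 233/2 - (1/4)q_J, so π_J = (233/2 - (1/4)q_J)q_J - 34q_J.
The leader's first-order condition 165/2 - (1/2)q_J = 0 yields q_J = 165.
Then q_C = (125 - (1/2)·165) = 85/2.

165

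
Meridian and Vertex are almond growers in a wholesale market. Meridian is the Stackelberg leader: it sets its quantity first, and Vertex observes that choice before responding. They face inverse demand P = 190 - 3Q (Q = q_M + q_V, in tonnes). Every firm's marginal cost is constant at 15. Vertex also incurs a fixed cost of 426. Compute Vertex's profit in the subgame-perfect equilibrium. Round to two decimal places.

Solve by backward induction. Given q_M, the follower Vertex maximises π_V = (190 - 3q_M - 3q_V)q_V - 15q_V.
Follower FOC: 175 - 3q_M - 6q_V = 0, so q_V(q_M) = (175 - 3q_M)/6.
Meridian substitutes q_V(q_M) into its own profit: π_M = q_M(190 - 3q_M - (175 - 3q_M)/2) - 15q_M = (205/2 - (3/2)q_M)q_M - 15q_M.
Maximising: ∂π_M/∂q_M = 175/2 - 3q_M = 0, giving q_M = 175/6.
Then q_V = (175 - 3·(175/6))/6 = 175/12.
Price P = 190 - 3·(175/4) = 235/4.
Vertex's profit: (235/4 - 15)·(175/12) - 426 = 212.0208.

212.02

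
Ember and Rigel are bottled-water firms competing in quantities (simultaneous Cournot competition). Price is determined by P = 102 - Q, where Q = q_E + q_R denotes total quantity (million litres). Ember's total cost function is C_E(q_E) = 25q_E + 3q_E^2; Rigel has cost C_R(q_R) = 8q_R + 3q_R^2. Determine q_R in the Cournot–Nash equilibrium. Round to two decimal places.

Ember's profit: π_E = (102 - Q)q_E - (25q_E + 3q_E²). Setting ∂π_E/∂q_E = 0: 77 - 8q_E - (q_R) = 0.
Rigel's first-order condition: 94 - 8q_R - (q_E) = 0.
Rearranging gives the reaction functions q_E = (77 - q_R)/8 and q_R = (94 - q_E)/8.
Solving the pair: q_E = 58/7, q_R = 75/7.

10.71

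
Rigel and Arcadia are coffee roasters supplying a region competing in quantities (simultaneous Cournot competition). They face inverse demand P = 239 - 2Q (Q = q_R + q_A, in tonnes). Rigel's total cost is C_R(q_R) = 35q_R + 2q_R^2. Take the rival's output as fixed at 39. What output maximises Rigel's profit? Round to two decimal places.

15.75

With the rival's output fixed at 39, Rigel's profit is π_R = (239 - 2·39 - 2q_R)q_R - (35q_R + 2q_R²) = (161 - 2q_R)q_R - (35q_R + 2q_R²).
∂π_R/∂q_R = 126 - 8q_R = 0, so q_R = 63/4.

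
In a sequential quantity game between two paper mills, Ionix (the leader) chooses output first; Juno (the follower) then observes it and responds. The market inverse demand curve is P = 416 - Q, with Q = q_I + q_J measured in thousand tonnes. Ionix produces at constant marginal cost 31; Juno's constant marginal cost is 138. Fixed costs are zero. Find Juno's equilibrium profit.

The follower Juno best-responds to any q_I: π_J = (416 - Q)q_J - 138q_J.
Follower FOC: 278 - q_I - 2q_J = 0, so q_J(q_I) = (278 - q_I)/2.
Ionix substitutes q_J(q_I) into its own profit: π_I = q_I(416 - q_I - (278 - q_I)/2) - 31q_I = (277 - (1/2)q_I)q_I - 31q_I.
Maximising: ∂π_I/∂q_I = 246 - q_I = 0, giving q_I = 246.
Then q_J = (278 - 246)/2 = 16.
Price P = 416 - 262 = 154.
Juno's profit: (154 - 138)·16 = 256.

256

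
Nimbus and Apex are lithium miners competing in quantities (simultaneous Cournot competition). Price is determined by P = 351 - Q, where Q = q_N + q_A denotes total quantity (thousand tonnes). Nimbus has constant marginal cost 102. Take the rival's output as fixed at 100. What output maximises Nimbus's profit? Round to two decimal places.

74.50

With the rival's output fixed at 100, Nimbus's profit is π_N = (351 - 100 - q_N)q_N - (102q_N) = (251 - q_N)q_N - (102q_N).
∂π_N/∂q_N = 149 - 2q_N = 0, so q_N = 149/2.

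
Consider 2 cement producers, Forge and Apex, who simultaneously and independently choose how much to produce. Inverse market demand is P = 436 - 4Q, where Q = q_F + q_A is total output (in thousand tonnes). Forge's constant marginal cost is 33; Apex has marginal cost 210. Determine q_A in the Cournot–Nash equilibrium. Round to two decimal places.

Forge's profit: π_F = (436 - 4Q)q_F - (33q_F). Setting ∂π_F/∂q_F = 0: 403 - 8q_F - 4(q_A) = 0.
Apex's profit: π_A = (436 - 4Q)q_A - (210q_A). Setting ∂π_A/∂q_A = 0: 226 - 8q_A - 4(q_F) = 0.
Rearranging gives the reaction functions q_F = (403 - 4q_A)/8 and q_A = (226 - 4q_F)/8.
Solving the pair: q_F = 145/3, q_A = 49/12.

4.08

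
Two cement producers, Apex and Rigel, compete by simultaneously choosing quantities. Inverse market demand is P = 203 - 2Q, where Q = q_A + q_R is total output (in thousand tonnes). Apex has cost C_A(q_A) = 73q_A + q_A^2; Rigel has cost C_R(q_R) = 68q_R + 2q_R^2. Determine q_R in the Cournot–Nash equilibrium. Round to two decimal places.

12.50

Apex's profit: π_A = (203 - 2Q)q_A - (73q_A + q_A²). Setting ∂π_A/∂q_A = 0: 130 - 6q_A - 2(q_R) = 0.
Rigel's profit: π_R = (203 - 2Q)q_R - (68q_R + 2q_R²). Setting ∂π_R/∂q_R = 0: 135 - 8q_R - 2(q_A) = 0.
Best responses: q_A = (130 - 2q_R)/6, q_R = (135 - 2q_A)/8.
Substituting one into the other gives q_A = 35/2 and q_R = 25/2.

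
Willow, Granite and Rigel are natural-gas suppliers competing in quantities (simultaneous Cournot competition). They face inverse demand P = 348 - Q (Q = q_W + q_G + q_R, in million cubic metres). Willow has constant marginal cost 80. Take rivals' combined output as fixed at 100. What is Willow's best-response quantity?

With rivals' combined output fixed at 100, Willow's profit is π_W = (348 - 100 - q_W)q_W - (80q_W) = (248 - q_W)q_W - (80q_W).
∂π_W/∂q_W = 168 - 2q_W = 0, so q_W = 84.

84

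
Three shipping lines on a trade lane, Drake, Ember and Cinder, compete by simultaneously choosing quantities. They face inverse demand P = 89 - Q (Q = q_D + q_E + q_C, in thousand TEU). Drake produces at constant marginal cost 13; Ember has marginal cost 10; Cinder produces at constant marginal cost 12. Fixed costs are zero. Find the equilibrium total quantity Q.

Drake's profit: π_D = (89 - Q)q_D - (13q_D). Setting ∂π_D/∂q_D = 0: 76 - 2q_D - (q_E + q_C) = 0.
Ember's profit: π_E = (89 - Q)q_E - (10q_E). Setting ∂π_E/∂q_E = 0: 79 - 2q_E - (q_D + q_C) = 0.
Cinder's profit: π_C = (89 - Q)q_C - (12q_C). Setting ∂π_C/∂q_C = 0: 77 - 2q_C - (q_D + q_E) = 0.
Adding the 3 conditions: 232 − 2Q − 2Q = 0, i.e. Q = 58.
Back-substituting: q_D = (76 − 58) = 18, q_E = (79 − 58) = 21, q_C = (77 − 58) = 19.
Total output Q = 18 + 21 + 19 = 58.

58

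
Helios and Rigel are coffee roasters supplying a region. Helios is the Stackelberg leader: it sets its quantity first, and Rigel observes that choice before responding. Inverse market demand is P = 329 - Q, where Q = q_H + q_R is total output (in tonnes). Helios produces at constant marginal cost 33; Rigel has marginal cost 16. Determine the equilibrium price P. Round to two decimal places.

The follower Rigel best-responds to any q_H: π_R = (329 - Q)q_R - 16q_R.
∂π_R/∂q_R = 313 - q_H - 2q_R = 0 gives the reaction function q_R = (313 - q_H)/2.
The leader anticipates this reaction. Substituting into P = 329 - Q gives P = 345/2 - (1/2)q_H, so π_H = (345/2 - (1/2)q_H)q_H - 33q_H.
Leader FOC: 279/2 - q_H = 0, so q_H = 279/2.
Then q_R = (313 - 279/2)/2 = 347/4.
Total output Q = 905/4, so price P = 329 - 905/4 = 411/4.

102.75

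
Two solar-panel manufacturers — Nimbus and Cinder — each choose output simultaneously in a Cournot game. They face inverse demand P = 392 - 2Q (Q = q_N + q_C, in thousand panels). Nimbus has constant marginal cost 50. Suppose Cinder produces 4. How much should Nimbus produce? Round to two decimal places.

83.50

With the rival's output fixed at 4, Nimbus's profit is π_N = (392 - 2·4 - 2q_N)q_N - (50q_N) = (384 - 2q_N)q_N - (50q_N).
∂π_N/∂q_N = 334 - 4q_N = 0, so q_N = 167/2.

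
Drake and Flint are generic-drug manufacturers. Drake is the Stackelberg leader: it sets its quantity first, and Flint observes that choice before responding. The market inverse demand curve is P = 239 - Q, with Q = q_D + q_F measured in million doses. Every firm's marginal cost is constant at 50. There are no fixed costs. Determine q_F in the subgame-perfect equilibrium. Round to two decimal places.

Solve by backward induction. Given q_D, the follower Flint maximises π_F = (239 - q_D - q_F)q_F - 50q_F.
Follower FOC: 189 - q_D - 2q_F = 0, so q_F(q_D) = (189 - q_D)/2.
Drake substitutes q_F(q_D) into its own profit: π_D = q_D(239 - q_D - (189 - q_D)/2) - 50q_D = (289/2 - (1/2)q_D)q_D - 50q_D.
The leader's first-order condition 189/2 - q_D = 0 yields q_D = 189/2.
Then q_F = (189 - 189/2)/2 = 189/4.

47.25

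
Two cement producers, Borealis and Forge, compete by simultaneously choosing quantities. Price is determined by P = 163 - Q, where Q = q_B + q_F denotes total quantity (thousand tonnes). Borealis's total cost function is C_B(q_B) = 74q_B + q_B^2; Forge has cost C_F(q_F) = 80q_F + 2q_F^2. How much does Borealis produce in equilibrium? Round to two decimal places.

19.61

Borealis's profit: π_B = (163 - Q)q_B - (74q_B + q_B²). Setting ∂π_B/∂q_B = 0: 89 - 4q_B - (q_F) = 0.
Forge's profit: π_F = (163 - Q)q_F - (80q_F + 2q_F²). Setting ∂π_F/∂q_F = 0: 83 - 6q_F - (q_B) = 0.
Rearranging gives the reaction functions q_B = (89 - q_F)/4 and q_F = (83 - q_B)/6.
Solving the pair: q_B = 451/23, q_F = 243/23.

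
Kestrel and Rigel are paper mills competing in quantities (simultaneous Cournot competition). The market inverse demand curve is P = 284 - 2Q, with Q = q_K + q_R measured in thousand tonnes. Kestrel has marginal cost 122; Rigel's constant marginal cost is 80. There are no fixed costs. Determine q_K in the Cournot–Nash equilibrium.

20

Kestrel's profit: π_K = (284 - 2Q)q_K - (122q_K). Setting ∂π_K/∂q_K = 0: 162 - 4q_K - 2(q_R) = 0.
Rigel's profit: π_R = (284 - 2Q)q_R - (80q_R). Setting ∂π_R/∂q_R = 0: 204 - 4q_R - 2(q_K) = 0.
Best responses: q_K = (162 - 2q_R)/4, q_R = (204 - 2q_K)/4.
Substituting one into the other gives q_K = 20 and q_R = 41.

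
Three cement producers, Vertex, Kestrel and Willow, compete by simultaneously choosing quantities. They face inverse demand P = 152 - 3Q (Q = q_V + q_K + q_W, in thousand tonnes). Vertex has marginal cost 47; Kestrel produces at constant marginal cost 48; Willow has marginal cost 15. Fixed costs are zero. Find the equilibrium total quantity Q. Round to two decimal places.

Vertex's profit: π_V = (152 - 3Q)q_V - (47q_V). Setting ∂π_V/∂q_V = 0: 105 - 6q_V - 3(q_K + q_W) = 0.
Kestrel's first-order condition: 104 - 6q_K - 3(q_V + q_W) = 0.
Willow's first-order condition: 137 - 6q_W - 3(q_V + q_K) = 0.
Adding the 3 first-order conditions: 346 − 12Q = 0, so Q = 173/6.
Back-substituting: q_V = (105 − 173/2)/3 = 37/6, q_K = (104 − 173/2)/3 = 35/6, q_W = (137 − 173/2)/3 = 101/6.
Total output Q = 37/6 + 35/6 + 101/6 = 173/6.

28.83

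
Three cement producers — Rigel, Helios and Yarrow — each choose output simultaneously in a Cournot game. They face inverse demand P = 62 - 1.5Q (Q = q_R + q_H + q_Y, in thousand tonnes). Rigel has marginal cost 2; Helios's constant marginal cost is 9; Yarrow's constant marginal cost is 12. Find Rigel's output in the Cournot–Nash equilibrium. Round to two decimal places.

Rigel's profit: π_R = (62 - 1.5Q)q_R - (2q_R). Setting ∂π_R/∂q_R = 0: 60 - 3q_R - (3/2)(q_H + q_Y) = 0.
Helios's first-order condition: 53 - 3q_H - (3/2)(q_R + q_Y) = 0.
Yarrow's profit: π_Y = (62 - 1.5Q)q_Y - (12q_Y). Setting ∂π_Y/∂q_Y = 0: 50 - 3q_Y - (3/2)(q_R + q_H) = 0.
Adding the 3 conditions: 163 − 3Q − 3Q = 0, i.e. Q = 163/6.
Back-substituting: q_R = (60 − 163/4)/(3/2) = 77/6, q_H = (53 − 163/4)/(3/2) = 49/6, q_Y = (50 − 163/4)/(3/2) = 37/6.

12.83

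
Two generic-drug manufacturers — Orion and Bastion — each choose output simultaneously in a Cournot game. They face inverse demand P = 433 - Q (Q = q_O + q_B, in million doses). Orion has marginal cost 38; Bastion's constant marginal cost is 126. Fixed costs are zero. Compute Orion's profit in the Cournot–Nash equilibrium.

Orion's profit: π_O = (433 - Q)q_O - (38q_O). Setting ∂π_O/∂q_O = 0: 395 - 2q_O - (q_B) = 0.
Bastion's profit: π_B = (433 - Q)q_B - (126q_B). Setting ∂π_B/∂q_B = 0: 307 - 2q_B - (q_O) = 0.
Rearranging gives the reaction functions q_O = (395 - q_B)/2 and q_B = (307 - q_O)/2.
Substituting one into the other gives q_O = 161 and q_B = 73.
Price P = 433 - 234 = 199.
Orion's profit: (199 - 38)·161 = 25921.

25921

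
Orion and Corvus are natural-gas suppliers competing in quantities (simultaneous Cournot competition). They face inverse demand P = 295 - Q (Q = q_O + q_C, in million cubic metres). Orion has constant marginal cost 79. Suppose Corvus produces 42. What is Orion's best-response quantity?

87

With the rival's output fixed at 42, Orion's profit is π_O = (295 - 42 - q_O)q_O - (79q_O) = (253 - q_O)q_O - (79q_O).
∂π_O/∂q_O = 174 - 2q_O = 0, so q_O = 87.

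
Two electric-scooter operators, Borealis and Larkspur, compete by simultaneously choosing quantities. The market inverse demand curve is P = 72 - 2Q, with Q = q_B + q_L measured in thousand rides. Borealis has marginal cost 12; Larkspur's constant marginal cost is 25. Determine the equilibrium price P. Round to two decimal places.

36.33

Borealis's profit: π_B = (72 - 2Q)q_B - (12q_B). Setting ∂π_B/∂q_B = 0: 60 - 4q_B - 2(q_L) = 0.
Larkspur's first-order condition: 47 - 4q_L - 2(q_B) = 0.
Best responses: q_B = (60 - 2q_L)/4, q_L = (47 - 2q_B)/4.
Solving the pair: q_B = 73/6, q_L = 17/3.
Total output Q = 107/6, so price P = 72 - 2·(107/6) = 109/3.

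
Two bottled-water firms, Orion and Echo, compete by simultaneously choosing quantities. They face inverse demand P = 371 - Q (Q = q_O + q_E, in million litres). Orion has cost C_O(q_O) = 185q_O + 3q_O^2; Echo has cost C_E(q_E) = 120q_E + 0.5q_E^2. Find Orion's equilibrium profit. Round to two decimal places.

Orion's profit: π_O = (371 - Q)q_O - (185q_O + 3q_O²). Setting ∂π_O/∂q_O = 0: 186 - 8q_O - (q_E) = 0.
Echo's first-order condition: 251 - 3q_E - (q_O) = 0.
Best responses: q_O = (186 - q_E)/8, q_E = (251 - q_O)/3.
Solving the pair: q_O = 307/23, q_E = 1822/23.
Price P = 371 - 92.5652 = 278.4348.
Orion's profit: 278.4348·(307/23) - 185·(307/23) - 3(307/23)² = 712.6578.

712.66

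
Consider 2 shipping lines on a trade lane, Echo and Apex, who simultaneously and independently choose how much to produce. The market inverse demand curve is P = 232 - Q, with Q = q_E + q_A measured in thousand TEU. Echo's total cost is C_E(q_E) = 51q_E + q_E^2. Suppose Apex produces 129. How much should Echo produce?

13

With the rival's output fixed at 129, Echo's profit is π_E = (232 - 129 - q_E)q_E - (51q_E + q_E²) = (103 - q_E)q_E - (51q_E + q_E²).
∂π_E/∂q_E = 52 - 4q_E = 0, so q_E = 13.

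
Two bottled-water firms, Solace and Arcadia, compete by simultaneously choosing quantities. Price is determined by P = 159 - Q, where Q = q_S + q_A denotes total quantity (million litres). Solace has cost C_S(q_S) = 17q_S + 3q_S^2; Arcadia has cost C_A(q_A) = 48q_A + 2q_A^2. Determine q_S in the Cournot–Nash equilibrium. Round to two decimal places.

Solace's profit: π_S = (159 - Q)q_S - (17q_S + 3q_S²). Setting ∂π_S/∂q_S = 0: 142 - 8q_S - (q_A) = 0.
Arcadia's profit: π_A = (159 - Q)q_A - (48q_A + 2q_A²). Setting ∂π_A/∂q_A = 0: 111 - 6q_A - (q_S) = 0.
Best responses: q_S = (142 - q_A)/8, q_A = (111 - q_S)/6.
Solving the pair: q_S = 741/47, q_A = 746/47.

15.77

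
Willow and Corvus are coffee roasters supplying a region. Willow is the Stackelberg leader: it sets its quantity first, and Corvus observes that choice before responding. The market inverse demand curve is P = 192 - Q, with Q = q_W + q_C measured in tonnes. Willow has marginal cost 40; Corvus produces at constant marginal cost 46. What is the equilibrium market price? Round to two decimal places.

Solve by backward induction. Given q_W, the follower Corvus maximises π_C = (192 - q_W - q_C)q_C - 46q_C.
∂π_C/∂q_C = 146 - q_W - 2q_C = 0 gives the reaction function q_C = (146 - q_W)/2.
The leader anticipates this reaction. Substituting into P = 192 - Q gives P = 119 - (1/2)q_W, so π_W = (119 - (1/2)q_W)q_W - 40q_W.
Leader FOC: 79 - q_W = 0, so q_W = 79.
Then q_C = (146 - 79)/2 = 67/2.
Total output Q = 225/2, so price P = 192 - 225/2 = 159/2.

79.50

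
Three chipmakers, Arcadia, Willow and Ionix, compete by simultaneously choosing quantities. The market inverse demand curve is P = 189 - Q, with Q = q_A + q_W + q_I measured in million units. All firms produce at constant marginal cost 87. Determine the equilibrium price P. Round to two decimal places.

A representative firm's profit is π_i = q_i(189 - Q) - 87q_i.
First-order condition (treating rivals' output as given): 102 - 2q_i - Σ_{j≠i} q_j = 0.
With identical firms every q_j equals q_i, so Σ_{j≠i} q_j = 2q_i and 102 = 4q_i, giving q_i = 51/2.
Total output Q = 153/2, so price P = 189 - 153/2 = 225/2.

112.50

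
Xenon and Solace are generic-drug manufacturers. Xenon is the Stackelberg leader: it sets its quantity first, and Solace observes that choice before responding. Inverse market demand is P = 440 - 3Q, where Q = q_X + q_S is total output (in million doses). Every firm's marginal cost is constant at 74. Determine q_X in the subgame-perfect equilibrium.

The follower Solace best-responds to any q_X: π_S = (440 - 3Q)q_S - 74q_S.
∂π_S/∂q_S = 366 - 3q_X - 6q_S = 0 gives the reaction function q_S = (366 - 3q_X)/6.
Xenon substitutes q_S(q_X) into its own profit: π_X = q_X(440 - 3q_X - (366 - 3q_X)/2) - 74q_X = (257 - (3/2)q_X)q_X - 74q_X.
The leader's first-order condition 183 - 3q_X = 0 yields q_X = 61.
Then q_S = (366 - 3·61)/6 = 61/2.

61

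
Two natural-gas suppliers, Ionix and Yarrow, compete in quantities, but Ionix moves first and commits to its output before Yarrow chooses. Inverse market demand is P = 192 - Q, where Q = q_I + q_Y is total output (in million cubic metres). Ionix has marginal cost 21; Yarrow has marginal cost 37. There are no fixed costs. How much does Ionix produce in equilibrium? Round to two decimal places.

Solve by backward induction. Given q_I, the follower Yarrow maximises π_Y = (192 - q_I - q_Y)q_Y - 37q_Y.
∂π_Y/∂q_Y = 155 - q_I - 2q_Y = 0 gives the reaction function q_Y = (155 - q_I)/2.
The leader anticipates this reaction. Substituting into P = 192 - Q gives P = 229/2 - (1/2)q_I, so π_I = (229/2 - (1/2)q_I)q_I - 21q_I.
The leader's first-order condition 187/2 - q_I = 0 yields q_I = 187/2.
Then q_Y = (155 - 187/2)/2 = 123/4.

93.50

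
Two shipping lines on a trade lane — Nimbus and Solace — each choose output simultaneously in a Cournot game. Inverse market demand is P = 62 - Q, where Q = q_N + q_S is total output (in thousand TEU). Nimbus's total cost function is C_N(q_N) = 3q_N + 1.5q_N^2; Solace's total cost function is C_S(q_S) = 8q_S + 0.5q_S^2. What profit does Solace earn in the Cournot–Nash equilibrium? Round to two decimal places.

Nimbus's profit: π_N = (62 - Q)q_N - (3q_N + (3/2)q_N²). Setting ∂π_N/∂q_N = 0: 59 - 5q_N - (q_S) = 0.
Solace's first-order condition: 54 - 3q_S - (q_N) = 0.
Rearranging gives the reaction functions q_N = (59 - q_S)/5 and q_S = (54 - q_N)/3.
Solving the pair: q_N = 123/14, q_S = 211/14.
Price P = 62 - 167/7 = 267/7.
Solace's profit: (267/7)·(211/14) - 8·(211/14) - (1/2)(211/14)² = 340.7219.

340.72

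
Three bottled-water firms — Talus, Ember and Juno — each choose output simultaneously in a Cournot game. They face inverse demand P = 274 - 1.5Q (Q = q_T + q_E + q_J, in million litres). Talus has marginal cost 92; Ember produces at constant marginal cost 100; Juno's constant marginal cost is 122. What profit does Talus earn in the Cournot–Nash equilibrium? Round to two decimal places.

Talus's profit: π_T = (274 - 1.5Q)q_T - (92q_T). Setting ∂π_T/∂q_T = 0: 182 - 3q_T - (3/2)(q_E + q_J) = 0.
Ember's profit: π_E = (274 - 1.5Q)q_E - (100q_E). Setting ∂π_E/∂q_E = 0: 174 - 3q_E - (3/2)(q_T + q_J) = 0.
Juno's profit: π_J = (274 - 1.5Q)q_J - (122q_J). Setting ∂π_J/∂q_J = 0: 152 - 3q_J - (3/2)(q_T + q_E) = 0.
Adding the 3 first-order conditions: 508 − 6Q = 0, so Q = 254/3.
Back-substituting: q_T = (182 − 127)/(3/2) = 110/3, q_E = (174 − 127)/(3/2) = 94/3, q_J = (152 − 127)/(3/2) = 50/3.
Price P = 274 - (3/2)·(254/3) = 147.
Talus's profit: (147 - 92)·(110/3) = 2016.6667.

2016.67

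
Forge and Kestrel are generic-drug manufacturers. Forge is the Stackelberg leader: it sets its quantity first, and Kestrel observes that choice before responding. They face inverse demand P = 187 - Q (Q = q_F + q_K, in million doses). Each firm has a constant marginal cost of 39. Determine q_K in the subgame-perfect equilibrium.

37

The follower Kestrel best-responds to any q_F: π_K = (187 - Q)q_K - 39q_K.
Follower FOC: 148 - q_F - 2q_K = 0, so q_K(q_F) = (148 - q_F)/2.
The leader anticipates this reaction. Substituting into P = 187 - Q gives P = 113 - (1/2)q_F, so π_F = (113 - (1/2)q_F)q_F - 39q_F.
Leader FOC: 74 - q_F = 0, so q_F = 74.
Then q_K = (148 - 74)/2 = 37.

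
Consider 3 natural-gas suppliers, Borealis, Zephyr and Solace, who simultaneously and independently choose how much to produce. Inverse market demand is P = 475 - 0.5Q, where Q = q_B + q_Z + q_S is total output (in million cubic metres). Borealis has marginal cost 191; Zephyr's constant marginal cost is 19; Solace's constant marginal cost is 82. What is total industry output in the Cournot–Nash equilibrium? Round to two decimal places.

566.50

Borealis's profit: π_B = (475 - 0.5Q)q_B - (191q_B). Setting ∂π_B/∂q_B = 0: 284 - q_B - (1/2)(q_Z + q_S) = 0.
Zephyr's profit: π_Z = (475 - 0.5Q)q_Z - (19q_Z). Setting ∂π_Z/∂q_Z = 0: 456 - q_Z - (1/2)(q_B + q_S) = 0.
Solace's first-order condition: 393 - q_S - (1/2)(q_B + q_Z) = 0.
Adding the 3 conditions: 1133 − Q − Q = 0, i.e. Q = 1133/2.
Back-substituting: q_B = (284 − 1133/4)/(1/2) = 3/2, q_Z = (456 − 1133/4)/(1/2) = 691/2, q_S = (393 − 1133/4)/(1/2) = 439/2.
Total output Q = 3/2 + 691/2 + 439/2 = 1133/2.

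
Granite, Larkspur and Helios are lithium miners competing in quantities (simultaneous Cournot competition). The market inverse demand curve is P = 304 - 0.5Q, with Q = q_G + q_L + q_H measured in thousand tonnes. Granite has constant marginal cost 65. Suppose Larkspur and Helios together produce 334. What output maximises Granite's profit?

72

With rivals' combined output fixed at 334, Granite's profit is π_G = (304 - (1/2)·334 - (1/2)q_G)q_G - (65q_G) = (137 - (1/2)q_G)q_G - (65q_G).
∂π_G/∂q_G = 72 - q_G = 0, so q_G = 72.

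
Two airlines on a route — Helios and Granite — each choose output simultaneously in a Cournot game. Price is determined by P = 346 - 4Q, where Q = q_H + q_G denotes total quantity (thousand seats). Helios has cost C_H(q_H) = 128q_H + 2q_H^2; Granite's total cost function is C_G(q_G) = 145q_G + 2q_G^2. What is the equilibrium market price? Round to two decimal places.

Helios's profit: π_H = (346 - 4Q)q_H - (128q_H + 2q_H²). Setting ∂π_H/∂q_H = 0: 218 - 12q_H - 4(q_G) = 0.
Granite's profit: π_G = (346 - 4Q)q_G - (145q_G + 2q_G²). Setting ∂π_G/∂q_G = 0: 201 - 12q_G - 4(q_H) = 0.
So q_H = (218 - 4q_G)/12 and q_G = (201 - 4q_H)/12.
Solving the pair: q_H = 453/32, q_G = 385/32.
Total output Q = 419/16, so price P = 346 - 4·(419/16) = 965/4.

241.25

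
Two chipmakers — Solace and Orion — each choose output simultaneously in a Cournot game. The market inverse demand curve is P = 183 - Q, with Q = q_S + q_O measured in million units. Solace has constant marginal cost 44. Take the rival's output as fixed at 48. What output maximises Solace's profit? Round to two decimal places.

With the rival's output fixed at 48, Solace's profit is π_S = (183 - 48 - q_S)q_S - (44q_S) = (135 - q_S)q_S - (44q_S).
∂π_S/∂q_S = 91 - 2q_S = 0, so q_S = 91/2.

45.50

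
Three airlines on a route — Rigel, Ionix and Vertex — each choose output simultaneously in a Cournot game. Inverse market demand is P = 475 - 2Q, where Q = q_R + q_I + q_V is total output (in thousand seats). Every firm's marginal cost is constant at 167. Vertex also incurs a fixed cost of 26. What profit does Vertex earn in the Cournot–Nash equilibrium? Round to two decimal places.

2938.50

A representative firm's profit is π_i = q_i(475 - 2Q) - 167q_i.
Setting ∂π_i/∂q_i = 0 with rivals' quantities fixed: 308 - 4q_i - 2·Σ_{j≠i} q_j = 0.
By symmetry each firm produces the same amount; substituting Σ_{j≠i} q_j = 2q_i yields q_i = 308/8 = 77/2.
Price P = 475 - 2·(231/2) = 244.
Vertex's profit: (244 - 167)·(77/2) - 26 = 2938.5000.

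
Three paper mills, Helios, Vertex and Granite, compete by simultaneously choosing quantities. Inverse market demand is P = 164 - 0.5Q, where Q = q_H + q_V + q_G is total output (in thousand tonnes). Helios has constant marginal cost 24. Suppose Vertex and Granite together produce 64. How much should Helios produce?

With rivals' combined output fixed at 64, Helios's profit is π_H = (164 - (1/2)·64 - (1/2)q_H)q_H - (24q_H) = (132 - (1/2)q_H)q_H - (24q_H).
∂π_H/∂q_H = 108 - q_H = 0, so q_H = 108.

108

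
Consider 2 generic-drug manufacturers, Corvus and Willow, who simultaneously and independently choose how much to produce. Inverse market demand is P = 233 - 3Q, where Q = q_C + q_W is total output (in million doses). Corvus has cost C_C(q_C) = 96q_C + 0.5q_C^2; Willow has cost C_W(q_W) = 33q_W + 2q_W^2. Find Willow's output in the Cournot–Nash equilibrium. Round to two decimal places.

16.21

Corvus's profit: π_C = (233 - 3Q)q_C - (96q_C + (1/2)q_C²). Setting ∂π_C/∂q_C = 0: 137 - 7q_C - 3(q_W) = 0.
Willow's first-order condition: 200 - 10q_W - 3(q_C) = 0.
Best responses: q_C = (137 - 3q_W)/7, q_W = (200 - 3q_C)/10.
Substituting one into the other gives q_C = 770/61 and q_W = 989/61.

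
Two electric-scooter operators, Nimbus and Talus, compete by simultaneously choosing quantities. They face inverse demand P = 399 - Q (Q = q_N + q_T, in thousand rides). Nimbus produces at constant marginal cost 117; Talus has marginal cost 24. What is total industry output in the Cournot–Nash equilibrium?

219

Nimbus's profit: π_N = (399 - Q)q_N - (117q_N). Setting ∂π_N/∂q_N = 0: 282 - 2q_N - (q_T) = 0.
Talus's profit: π_T = (399 - Q)q_T - (24q_T). Setting ∂π_T/∂q_T = 0: 375 - 2q_T - (q_N) = 0.
Rearranging gives the reaction functions q_N = (282 - q_T)/2 and q_T = (375 - q_N)/2.
Substituting one into the other gives q_N = 63 and q_T = 156.
Total output Q = 63 + 156 = 219.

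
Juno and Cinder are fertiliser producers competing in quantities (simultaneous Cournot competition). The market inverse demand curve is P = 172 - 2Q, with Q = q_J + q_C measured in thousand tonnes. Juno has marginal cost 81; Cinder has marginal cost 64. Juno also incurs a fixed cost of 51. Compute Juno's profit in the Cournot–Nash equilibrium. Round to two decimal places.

Juno's profit: π_J = (172 - 2Q)q_J - (81q_J). Setting ∂π_J/∂q_J = 0: 91 - 4q_J - 2(q_C) = 0.
Cinder's profit: π_C = (172 - 2Q)q_C - (64q_C). Setting ∂π_C/∂q_C = 0: 108 - 4q_C - 2(q_J) = 0.
Rearranging gives the reaction functions q_J = (91 - 2q_C)/4 and q_C = (108 - 2q_J)/4.
Substituting one into the other gives q_J = 37/3 and q_C = 125/6.
Price P = 172 - 2·(199/6) = 317/3.
Juno's profit: (317/3 - 81)·(37/3) - 51 = 253.2222.

253.22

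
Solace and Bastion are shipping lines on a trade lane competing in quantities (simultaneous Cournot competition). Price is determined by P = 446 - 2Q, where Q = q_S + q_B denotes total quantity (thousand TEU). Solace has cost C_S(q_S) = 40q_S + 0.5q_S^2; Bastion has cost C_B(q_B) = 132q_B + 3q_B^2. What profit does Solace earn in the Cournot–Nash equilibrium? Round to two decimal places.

Solace's profit: π_S = (446 - 2Q)q_S - (40q_S + (1/2)q_S²). Setting ∂π_S/∂q_S = 0: 406 - 5q_S - 2(q_B) = 0.
Bastion's first-order condition: 314 - 10q_B - 2(q_S) = 0.
So q_S = (406 - 2q_B)/5 and q_B = (314 - 2q_S)/10.
Substituting one into the other gives q_S = 1716/23 and q_B = 379/23.
Price P = 446 - 2·91.0870 = 263.8261.
Solace's profit: 263.8261·(1716/23) - 40·(1716/23) - (1/2)(1716/23)² = 13916.1437.

13916.14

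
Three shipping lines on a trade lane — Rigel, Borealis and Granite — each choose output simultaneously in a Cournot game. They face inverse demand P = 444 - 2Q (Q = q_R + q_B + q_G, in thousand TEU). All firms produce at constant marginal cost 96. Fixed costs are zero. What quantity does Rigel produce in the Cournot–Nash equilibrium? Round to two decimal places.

Each firm earns π_i = (444 - 2Q)q_i - 96q_i.
First-order condition (treating rivals' output as given): 348 - 4q_i - 2·Σ_{j≠i} q_j = 0.
With identical firms every q_j equals q_i, so Σ_{j≠i} q_j = 2q_i and 348 = 8q_i, giving q_i = 87/2.

43.50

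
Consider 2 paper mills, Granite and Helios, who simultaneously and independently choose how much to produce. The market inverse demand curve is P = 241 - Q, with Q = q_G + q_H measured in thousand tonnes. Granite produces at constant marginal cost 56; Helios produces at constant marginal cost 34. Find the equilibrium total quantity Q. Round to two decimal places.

130.67

Granite's profit: π_G = (241 - Q)q_G - (56q_G). Setting ∂π_G/∂q_G = 0: 185 - 2q_G - (q_H) = 0.
Helios's first-order condition: 207 - 2q_H - (q_G) = 0.
Rearranging gives the reaction functions q_G = (185 - q_H)/2 and q_H = (207 - q_G)/2.
Substituting one into the other gives q_G = 163/3 and q_H = 229/3.
Total output Q = 163/3 + 229/3 = 392/3.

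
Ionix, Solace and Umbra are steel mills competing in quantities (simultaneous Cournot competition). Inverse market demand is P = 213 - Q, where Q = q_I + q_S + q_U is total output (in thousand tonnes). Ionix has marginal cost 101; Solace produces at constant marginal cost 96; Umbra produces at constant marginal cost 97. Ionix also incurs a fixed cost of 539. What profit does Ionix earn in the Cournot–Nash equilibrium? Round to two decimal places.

124.06

Ionix's profit: π_I = (213 - Q)q_I - (101q_I). Setting ∂π_I/∂q_I = 0: 112 - 2q_I - (q_S + q_U) = 0.
Solace's first-order condition: 117 - 2q_S - (q_I + q_U) = 0.
Umbra's first-order condition: 116 - 2q_U - (q_I + q_S) = 0.
Summing all 3 equations gives 345 − 4Q = 0, hence Q = 345/4.
Back-substituting: q_I = (112 − 345/4) = 103/4, q_S = (117 − 345/4) = 123/4, q_U = (116 − 345/4) = 119/4.
Price P = 213 - 345/4 = 507/4.
Ionix's profit: (507/4 - 101)·(103/4) - 539 = 1985/16.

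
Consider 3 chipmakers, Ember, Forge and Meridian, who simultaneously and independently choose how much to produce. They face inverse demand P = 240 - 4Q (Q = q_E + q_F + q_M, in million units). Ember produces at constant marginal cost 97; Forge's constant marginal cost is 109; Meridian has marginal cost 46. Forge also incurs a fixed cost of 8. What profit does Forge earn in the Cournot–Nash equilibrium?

41

Ember's profit: π_E = (240 - 4Q)q_E - (97q_E). Setting ∂π_E/∂q_E = 0: 143 - 8q_E - 4(q_F + q_M) = 0.
Forge's profit: π_F = (240 - 4Q)q_F - (109q_F). Setting ∂π_F/∂q_F = 0: 131 - 8q_F - 4(q_E + q_M) = 0.
Meridian's profit: π_M = (240 - 4Q)q_M - (46q_M). Setting ∂π_M/∂q_M = 0: 194 - 8q_M - 4(q_E + q_F) = 0.
Summing all 3 equations gives 468 − 16Q = 0, hence Q = 117/4.
Back-substituting: q_E = (143 − 117)/4 = 13/2, q_F = (131 − 117)/4 = 7/2, q_M = (194 − 117)/4 = 77/4.
Price P = 240 - 4·(117/4) = 123.
Forge's profit: (123 - 109)·(7/2) - 8 = 41.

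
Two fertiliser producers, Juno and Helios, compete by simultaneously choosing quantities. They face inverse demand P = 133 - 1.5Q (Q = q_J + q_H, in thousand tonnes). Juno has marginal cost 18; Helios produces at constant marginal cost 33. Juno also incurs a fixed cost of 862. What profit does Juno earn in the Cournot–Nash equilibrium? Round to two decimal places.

389.85

Juno's profit: π_J = (133 - 1.5Q)q_J - (18q_J). Setting ∂π_J/∂q_J = 0: 115 - 3q_J - (3/2)(q_H) = 0.
Helios's first-order condition: 100 - 3q_H - (3/2)(q_J) = 0.
Rearranging gives the reaction functions q_J = (115 - (3/2)q_H)/3 and q_H = (100 - (3/2)q_J)/3.
Solving the pair: q_J = 260/9, q_H = 170/9.
Price P = 133 - (3/2)·(430/9) = 184/3.
Juno's profit: (184/3 - 18)·(260/9) - 862 = 389.8519.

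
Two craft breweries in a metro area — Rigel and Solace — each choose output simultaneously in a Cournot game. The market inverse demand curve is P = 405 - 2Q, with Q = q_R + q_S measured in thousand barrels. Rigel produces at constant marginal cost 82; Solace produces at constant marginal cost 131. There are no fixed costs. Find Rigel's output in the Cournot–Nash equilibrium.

Rigel's profit: π_R = (405 - 2Q)q_R - (82q_R). Setting ∂π_R/∂q_R = 0: 323 - 4q_R - 2(q_S) = 0.
Solace's first-order condition: 274 - 4q_S - 2(q_R) = 0.
So q_R = (323 - 2q_S)/4 and q_S = (274 - 2q_R)/4.
Substituting one into the other gives q_R = 62 and q_S = 75/2.

62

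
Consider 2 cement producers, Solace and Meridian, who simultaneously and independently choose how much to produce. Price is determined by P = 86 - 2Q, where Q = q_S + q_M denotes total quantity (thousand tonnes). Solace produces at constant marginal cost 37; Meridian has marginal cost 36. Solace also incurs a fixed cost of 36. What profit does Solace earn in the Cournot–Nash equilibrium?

Solace's profit: π_S = (86 - 2Q)q_S - (37q_S). Setting ∂π_S/∂q_S = 0: 49 - 4q_S - 2(q_M) = 0.
Meridian's profit: π_M = (86 - 2Q)q_M - (36q_M). Setting ∂π_M/∂q_M = 0: 50 - 4q_M - 2(q_S) = 0.
So q_S = (49 - 2q_M)/4 and q_M = (50 - 2q_S)/4.
Solving the pair: q_S = 8, q_M = 17/2.
Price P = 86 - 2·(33/2) = 53.
Solace's profit: (53 - 37)·8 - 36 = 92.

92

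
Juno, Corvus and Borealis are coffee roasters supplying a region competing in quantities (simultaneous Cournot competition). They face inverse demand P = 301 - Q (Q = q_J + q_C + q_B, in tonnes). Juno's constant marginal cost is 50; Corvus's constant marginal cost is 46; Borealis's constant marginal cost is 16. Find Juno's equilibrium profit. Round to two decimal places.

2835.56

Juno's profit: π_J = (301 - Q)q_J - (50q_J). Setting ∂π_J/∂q_J = 0: 251 - 2q_J - (q_C + q_B) = 0.
Corvus's profit: π_C = (301 - Q)q_C - (46q_C). Setting ∂π_C/∂q_C = 0: 255 - 2q_C - (q_J + q_B) = 0.
Borealis's first-order condition: 285 - 2q_B - (q_J + q_C) = 0.
Summing all 3 equations gives 791 − 4Q = 0, hence Q = 791/4.
Back-substituting: q_J = (251 − 791/4) = 213/4, q_C = (255 − 791/4) = 229/4, q_B = (285 − 791/4) = 349/4.
Price P = 301 - 791/4 = 413/4.
Juno's profit: (413/4 - 50)·(213/4) = 2835.5625.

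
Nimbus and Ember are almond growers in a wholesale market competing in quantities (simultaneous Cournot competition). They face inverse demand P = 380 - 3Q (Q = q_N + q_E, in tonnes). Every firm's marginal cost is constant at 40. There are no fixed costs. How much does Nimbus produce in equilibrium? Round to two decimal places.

37.78

A representative firm's profit is π_i = q_i(380 - 3Q) - 40q_i.
First-order condition (treating rivals' output as given): 340 - 6q_i - 3q_j = 0.
By symmetry each firm produces the same amount; substituting q_j = q_i yields q_i = 340/9.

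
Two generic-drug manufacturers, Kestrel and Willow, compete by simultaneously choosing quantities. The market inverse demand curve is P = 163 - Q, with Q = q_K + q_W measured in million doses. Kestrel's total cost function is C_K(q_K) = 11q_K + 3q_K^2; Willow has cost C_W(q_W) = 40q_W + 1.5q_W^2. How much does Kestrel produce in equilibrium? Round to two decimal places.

Kestrel's profit: π_K = (163 - Q)q_K - (11q_K + 3q_K²). Setting ∂π_K/∂q_K = 0: 152 - 8q_K - (q_W) = 0.
Willow's profit: π_W = (163 - Q)q_W - (40q_W + (3/2)q_W²). Setting ∂π_W/∂q_W = 0: 123 - 5q_W - (q_K) = 0.
So q_K = (152 - q_W)/8 and q_W = (123 - q_K)/5.
Substituting one into the other gives q_K = 49/3 and q_W = 64/3.

16.33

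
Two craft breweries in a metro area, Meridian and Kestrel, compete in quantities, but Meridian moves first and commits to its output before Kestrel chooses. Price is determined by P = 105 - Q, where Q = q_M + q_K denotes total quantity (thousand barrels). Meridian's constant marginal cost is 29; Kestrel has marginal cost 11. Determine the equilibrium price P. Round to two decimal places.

The follower Kestrel best-responds to any q_M: π_K = (105 - Q)q_K - 11q_K.
Follower FOC: 94 - q_M - 2q_K = 0, so q_K(q_M) = (94 - q_M)/2.
The leader anticipates this reaction. Substituting into P = 105 - Q gives P = 58 - (1/2)q_M, so π_M = (58 - (1/2)q_M)q_M - 29q_M.
The leader's first-order condition 29 - q_M = 0 yields q_M = 29.
Then q_K = (94 - 29)/2 = 65/2.
Total output Q = 123/2, so price P = 105 - 123/2 = 87/2.

43.50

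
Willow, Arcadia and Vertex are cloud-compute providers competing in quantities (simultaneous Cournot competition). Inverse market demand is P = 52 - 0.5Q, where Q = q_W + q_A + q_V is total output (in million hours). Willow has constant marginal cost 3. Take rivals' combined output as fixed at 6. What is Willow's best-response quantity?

With rivals' combined output fixed at 6, Willow's profit is π_W = (52 - (1/2)·6 - (1/2)q_W)q_W - (3q_W) = (49 - (1/2)q_W)q_W - (3q_W).
∂π_W/∂q_W = 46 - q_W = 0, so q_W = 46.

46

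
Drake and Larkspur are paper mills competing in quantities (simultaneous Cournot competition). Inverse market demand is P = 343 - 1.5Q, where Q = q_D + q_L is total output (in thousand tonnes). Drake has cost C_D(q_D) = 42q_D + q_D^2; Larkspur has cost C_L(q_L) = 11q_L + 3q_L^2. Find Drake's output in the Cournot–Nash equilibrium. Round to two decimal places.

Drake's profit: π_D = (343 - 1.5Q)q_D - (42q_D + q_D²). Setting ∂π_D/∂q_D = 0: 301 - 5q_D - (3/2)(q_L) = 0.
Larkspur's first-order condition: 332 - 9q_L - (3/2)(q_D) = 0.
Rearranging gives the reaction functions q_D = (301 - (3/2)q_L)/5 and q_L = (332 - (3/2)q_D)/9.
Solving the pair: q_D = 51.7193, q_L = 28.2690.

51.72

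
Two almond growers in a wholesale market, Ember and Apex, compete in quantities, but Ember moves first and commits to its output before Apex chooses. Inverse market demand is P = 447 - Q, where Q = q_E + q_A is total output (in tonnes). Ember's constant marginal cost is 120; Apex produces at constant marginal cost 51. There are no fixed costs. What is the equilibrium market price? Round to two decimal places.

The follower Apex best-responds to any q_E: π_A = (447 - Q)q_A - 51q_A.
Follower FOC: 396 - q_E - 2q_A = 0, so q_A(q_E) = (396 - q_E)/2.
Ember substitutes q_A(q_E) into its own profit: π_E = q_E(447 - q_E - (396 - q_E)/2) - 120q_E = (249 - (1/2)q_E)q_E - 120q_E.
Maximising: ∂π_E/∂q_E = 129 - q_E = 0, giving q_E = 129.
Then q_A = (396 - 129)/2 = 267/2.
Total output Q = 525/2, so price P = 447 - 525/2 = 369/2.

184.50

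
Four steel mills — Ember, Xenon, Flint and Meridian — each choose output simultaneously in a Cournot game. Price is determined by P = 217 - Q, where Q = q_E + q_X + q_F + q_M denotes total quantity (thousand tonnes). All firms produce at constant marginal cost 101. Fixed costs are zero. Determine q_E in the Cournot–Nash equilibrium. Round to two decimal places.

Each firm earns π_i = (217 - Q)q_i - 101q_i.
First-order condition (treating rivals' output as given): 116 - 2q_i - Σ_{j≠i} q_j = 0.
By symmetry each firm produces the same amount; substituting Σ_{j≠i} q_j = 3q_i yields q_i = 116/5.

23.20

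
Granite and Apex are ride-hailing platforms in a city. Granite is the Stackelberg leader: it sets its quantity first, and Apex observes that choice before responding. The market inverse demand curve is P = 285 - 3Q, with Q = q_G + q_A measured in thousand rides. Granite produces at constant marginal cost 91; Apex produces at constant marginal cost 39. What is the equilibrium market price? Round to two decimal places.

Solve by backward induction. Given q_G, the follower Apex maximises π_A = (285 - 3q_G - 3q_A)q_A - 39q_A.
∂π_A/∂q_A = 246 - 3q_G - 6q_A = 0 gives the reaction function q_A = (246 - 3q_G)/6.
The leader anticipates this reaction. Substituting into P = 285 - 3Q gives P = 162 - (3/2)q_G, so π_G = (162 - (3/2)q_G)q_G - 91q_G.
Maximising: ∂π_G/∂q_G = 71 - 3q_G = 0, giving q_G = 71/3.
Then q_A = (246 - 3·(71/3))/6 = 175/6.
Total output Q = 317/6, so price P = 285 - 3·(317/6) = 253/2.

126.50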